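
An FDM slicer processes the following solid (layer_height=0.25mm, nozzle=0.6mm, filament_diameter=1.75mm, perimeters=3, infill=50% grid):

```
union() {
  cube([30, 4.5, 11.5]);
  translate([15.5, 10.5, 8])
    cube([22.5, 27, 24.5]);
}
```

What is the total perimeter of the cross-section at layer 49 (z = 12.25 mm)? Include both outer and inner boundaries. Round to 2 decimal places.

At z = 12.25 mm: the cube does not reach this height (z outside [0, 11.5]); the 22.5×27 cube at (15.5, 10.5) contributes its full rectangle (perimeter 99.00 mm); Merging all regions: only the 22.5×27 cube at (15.5, 10.5) is present, so the union is just that shape — boundary = 99.00 mm. Overall, the cross-section is a single solid region. Total boundary length (outer) = 99.00 mm.

99.00 mm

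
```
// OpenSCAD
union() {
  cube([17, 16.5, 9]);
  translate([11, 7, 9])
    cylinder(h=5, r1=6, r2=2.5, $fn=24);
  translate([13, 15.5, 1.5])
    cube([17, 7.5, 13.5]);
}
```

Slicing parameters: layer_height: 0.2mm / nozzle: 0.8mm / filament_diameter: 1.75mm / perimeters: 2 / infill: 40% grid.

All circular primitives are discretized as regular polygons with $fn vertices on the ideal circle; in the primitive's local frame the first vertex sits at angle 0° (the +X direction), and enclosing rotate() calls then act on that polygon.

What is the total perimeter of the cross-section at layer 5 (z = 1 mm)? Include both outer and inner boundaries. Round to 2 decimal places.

67.00 mm

At z = 1 mm: the 17×16.5 cube contributes its full rectangle (perimeter 67.00 mm); the cone at (11, 7) is not intersected at this z (z outside [9, 14]); the cube at (13, 15.5) is not intersected at this z (z outside [1.5, 15]); Merging all regions: only the 17×16.5 cube is present, so the union is just that shape — boundary = 67.00 mm. Overall, the cross-section is a single solid region. Total boundary length (outer) = 67.00 mm.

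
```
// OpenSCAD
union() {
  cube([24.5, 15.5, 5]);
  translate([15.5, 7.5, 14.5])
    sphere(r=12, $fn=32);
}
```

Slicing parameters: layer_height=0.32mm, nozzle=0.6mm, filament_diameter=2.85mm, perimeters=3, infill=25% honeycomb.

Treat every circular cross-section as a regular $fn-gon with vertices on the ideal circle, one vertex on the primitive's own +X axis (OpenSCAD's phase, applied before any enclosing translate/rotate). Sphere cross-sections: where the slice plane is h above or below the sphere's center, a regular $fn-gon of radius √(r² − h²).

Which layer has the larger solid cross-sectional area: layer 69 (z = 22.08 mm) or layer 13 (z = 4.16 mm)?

Layer 69 (z = 22.08): the cube does not reach this height (z outside [0, 5]); the r=12 sphere at (15.5, 7.5) slices to a regular 32-gon of circumradius 9.303 (√(r²−h²) with h=7.58 from center) (area = (32/2)·9.303²·sin(360°/32) = 270.14 mm²); Merging all regions: only the r=12 sphere at (15.5, 7.5) is present, so the union is just that shape — area = 270.14 mm². So its area = 270.14 mm². Layer 13 (z = 4.16): the cube is present — its section is the full 24.5×15.5 rectangle (area 379.75 mm²); the sphere at (15.5, 7.5): section is a regular 32-gon, circumradius = √(r²−h²) = √(12²−10.34²) = 6.090 (area = (32/2)·6.090²·sin(360°/32) = 115.76 mm²); Combining (union): the r=12 sphere at (15.5, 7.5) lies entirely inside the 24.5×15.5 cube, so the union is just the 24.5×15.5 cube — area = 379.75 mm². So its area = 379.75 mm². Layer 13 is larger (379.75 vs 270.14 mm²).

layer 13 (z = 4.16 mm)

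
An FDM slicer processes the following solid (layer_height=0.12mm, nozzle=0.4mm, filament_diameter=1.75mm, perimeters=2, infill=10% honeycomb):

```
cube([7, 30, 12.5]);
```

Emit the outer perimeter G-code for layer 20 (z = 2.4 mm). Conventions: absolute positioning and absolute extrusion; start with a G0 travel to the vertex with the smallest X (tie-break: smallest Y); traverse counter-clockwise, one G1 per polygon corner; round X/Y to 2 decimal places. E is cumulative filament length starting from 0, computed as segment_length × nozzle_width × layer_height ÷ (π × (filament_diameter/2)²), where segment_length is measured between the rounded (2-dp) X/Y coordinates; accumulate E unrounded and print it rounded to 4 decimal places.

G0 X0.00 Y0.00 Z2.40
G1 X7.00 Y0.00 E0.1397
G1 X7.00 Y30.00 E0.7384
G1 X0.00 Y30.00 E0.8781
G1 X0.00 Y0.00 E1.4767

At z = 2.4 mm: the 7×30 cube contributes its full rectangle. The outline is a single polygon with 4 vertices. Extrusion per mm of travel: 0.4 × 0.12 / (π × 0.875²) = 0.019956. Accumulating E over each segment gives final E = 1.4767.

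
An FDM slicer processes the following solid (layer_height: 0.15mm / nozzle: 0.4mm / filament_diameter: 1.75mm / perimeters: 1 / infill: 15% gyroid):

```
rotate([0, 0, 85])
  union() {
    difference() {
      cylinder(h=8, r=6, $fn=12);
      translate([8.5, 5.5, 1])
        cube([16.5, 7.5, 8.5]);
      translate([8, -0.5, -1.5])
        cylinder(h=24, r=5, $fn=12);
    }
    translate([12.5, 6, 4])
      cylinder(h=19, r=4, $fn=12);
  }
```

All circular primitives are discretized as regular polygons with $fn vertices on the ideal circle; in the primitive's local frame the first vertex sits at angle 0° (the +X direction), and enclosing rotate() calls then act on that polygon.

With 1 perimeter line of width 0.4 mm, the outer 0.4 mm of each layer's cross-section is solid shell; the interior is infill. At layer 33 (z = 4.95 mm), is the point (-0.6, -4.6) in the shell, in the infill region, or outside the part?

At z = 4.95 mm: the r=6 cylinder contributes a regular 12-gon of circumradius 6; the 16.5×7.5 cube at (8.5, 5.5) contributes its full rectangle; the cylinder at (8, -0.5): section is a regular 12-gon, circumradius r=5; After the difference (first − rest): starting from the r=6 cylinder, the 16.5×7.5 cube at (8.5, 5.5) misses the remaining region (no effect); the r=5 cylinder at (8, -0.5) partially overlaps it — only the 13.40 mm² overlap (of its 75.00 mm²) is removed, clipping the outline — 1 connected region; the cylinder at (12.5, 6): section is a regular 12-gon, circumradius r=4; Taking the union: the 2 present regions are separate (no shared area or edge), so areas and boundary lengths simply add and each stays a separate island — 2 connected regions; (whole slice rotated 85° about Z — lengths, areas and connectivity unchanged). Overall, the cross-section has 2 separate islands. Undo the 85° rotation: the query point maps to (-4.635, 0.197) in the un-rotated model frame. The nearest boundary edge runs (-6.00, 0.00)→(-5.20, 3.00); distance from the point to it = 1.27 mm. (Shell/infill is judged within the island containing the point — the largest one.) The point is inside the cross-section and 1.27 mm from the nearest boundary — more than the 0.4 mm shell width (1 × 0.4), so it's in the infill interior.

infill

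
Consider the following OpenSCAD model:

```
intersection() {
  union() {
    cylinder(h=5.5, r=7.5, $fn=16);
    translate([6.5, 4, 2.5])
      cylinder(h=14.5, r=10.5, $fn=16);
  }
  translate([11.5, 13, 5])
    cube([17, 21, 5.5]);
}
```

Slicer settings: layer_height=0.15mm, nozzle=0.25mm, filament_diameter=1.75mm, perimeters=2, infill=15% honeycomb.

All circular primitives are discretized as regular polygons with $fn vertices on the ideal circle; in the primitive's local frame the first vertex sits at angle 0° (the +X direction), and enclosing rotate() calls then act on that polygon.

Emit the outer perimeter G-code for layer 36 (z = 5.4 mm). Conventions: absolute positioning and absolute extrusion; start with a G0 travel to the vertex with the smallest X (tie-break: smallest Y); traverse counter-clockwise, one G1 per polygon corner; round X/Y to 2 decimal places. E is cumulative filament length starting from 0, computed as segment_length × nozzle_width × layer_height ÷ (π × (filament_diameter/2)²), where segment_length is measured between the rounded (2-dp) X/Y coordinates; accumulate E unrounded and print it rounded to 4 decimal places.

At z = 5.4 mm: the cylinder: section is a regular 16-gon, circumradius r=7.5; the r=10.5 cylinder at (6.5, 4) gives a regular 16-gon of circumradius 10.5 (constant along its height); Merging all regions: the regions partially overlap (shared area 112.30 mm²), so overlapping operands fuse into one piece — 1 connected region; the 17×21 cube at (11.5, 13) contributes its full rectangle; After intersecting: the 17×21 cube at (11.5, 13) partially overlaps that combined region; clipping to the common part keeps 0.00 mm² — 1 connected region. The outline is a single polygon with 3 vertices. Extrusion per mm of travel: 0.25 × 0.15 / (π × 0.875²) = 0.015591. Accumulating E over each segment gives final E = 0.0030.

G0 X11.50 Y13.00 Z5.40
G1 X11.57 Y13.00 E0.0011
G1 X11.50 Y13.04 E0.0023
G1 X11.50 Y13.00 E0.0030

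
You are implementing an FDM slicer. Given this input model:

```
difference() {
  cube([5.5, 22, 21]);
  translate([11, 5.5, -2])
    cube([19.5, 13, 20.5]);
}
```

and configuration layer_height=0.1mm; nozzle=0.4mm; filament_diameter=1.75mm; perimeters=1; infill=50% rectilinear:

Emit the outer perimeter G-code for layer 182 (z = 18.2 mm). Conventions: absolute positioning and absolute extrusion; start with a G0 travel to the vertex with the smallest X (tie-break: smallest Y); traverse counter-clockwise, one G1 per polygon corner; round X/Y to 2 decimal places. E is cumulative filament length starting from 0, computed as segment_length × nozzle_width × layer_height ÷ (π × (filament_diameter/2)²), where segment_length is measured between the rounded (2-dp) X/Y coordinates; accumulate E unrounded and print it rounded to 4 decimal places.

At z = 18.2 mm: the cube (footprint 5.5×22) is included at this height; the cube at (11, 5.5) is present — its section is the full 19.5×13 rectangle; Taking the first minus the rest: starting from the 5.5×22 cube, the 19.5×13 cube at (11, 5.5) misses the remaining region (no effect) — 1 connected region. The outline is a single polygon with 4 vertices. Extrusion per mm of travel: 0.4 × 0.1 / (π × 0.875²) = 0.016630. Accumulating E over each segment gives final E = 0.9147.

G0 X0.00 Y0.00 Z18.20
G1 X5.50 Y0.00 E0.0915
G1 X5.50 Y22.00 E0.4573
G1 X0.00 Y22.00 E0.5488
G1 X0.00 Y0.00 E0.9147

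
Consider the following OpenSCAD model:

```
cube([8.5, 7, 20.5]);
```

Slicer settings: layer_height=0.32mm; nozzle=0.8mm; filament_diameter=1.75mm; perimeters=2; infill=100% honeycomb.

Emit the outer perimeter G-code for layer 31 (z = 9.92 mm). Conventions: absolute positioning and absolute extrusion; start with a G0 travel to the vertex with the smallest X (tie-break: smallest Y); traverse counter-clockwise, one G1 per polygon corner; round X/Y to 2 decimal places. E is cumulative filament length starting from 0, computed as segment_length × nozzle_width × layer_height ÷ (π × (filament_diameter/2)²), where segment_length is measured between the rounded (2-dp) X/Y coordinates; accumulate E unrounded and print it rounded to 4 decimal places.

G0 X0.00 Y0.00 Z9.92
G1 X8.50 Y0.00 E0.9047
G1 X8.50 Y7.00 E1.6497
G1 X0.00 Y7.00 E2.5544
G1 X0.00 Y0.00 E3.2994

At z = 9.92 mm: the cube (footprint 8.5×7) is included at this height. The outline is a single polygon with 4 vertices. Extrusion per mm of travel: 0.8 × 0.32 / (π × 0.875²) = 0.106432. Accumulating E over each segment gives final E = 3.2994.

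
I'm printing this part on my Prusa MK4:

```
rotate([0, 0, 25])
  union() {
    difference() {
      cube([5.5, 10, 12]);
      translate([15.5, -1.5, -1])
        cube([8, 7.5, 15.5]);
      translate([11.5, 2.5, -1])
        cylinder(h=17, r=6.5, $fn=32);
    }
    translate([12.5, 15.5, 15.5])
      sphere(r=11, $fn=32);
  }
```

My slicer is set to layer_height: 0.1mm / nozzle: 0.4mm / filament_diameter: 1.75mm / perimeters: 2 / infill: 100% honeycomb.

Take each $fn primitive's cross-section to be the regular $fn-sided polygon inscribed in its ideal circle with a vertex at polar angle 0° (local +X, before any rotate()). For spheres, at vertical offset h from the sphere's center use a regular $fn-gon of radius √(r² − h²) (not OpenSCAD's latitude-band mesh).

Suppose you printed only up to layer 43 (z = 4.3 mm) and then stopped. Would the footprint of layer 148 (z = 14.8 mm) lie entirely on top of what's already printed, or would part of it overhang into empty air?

Compare the two slices. At z = 4.3: the cube is present — its section is the full 5.5×10 rectangle (area 55.00 mm²); the cube at (15.5, -1.5) is present — its section is the full 8×7.5 rectangle (area 60.00 mm²); the r=6.5 cylinder at (11.5, 2.5) contributes a regular 32-gon of circumradius 6.5 (area = (32/2)·6.500²·sin(360°/32) = 131.88 mm²); After the difference (first − rest): starting from the 5.5×10 cube (55.00 mm²), the 8×7.5 cube at (15.5, -1.5) misses the remaining region (no effect); the r=6.5 cylinder at (11.5, 2.5) partially overlaps it — only the 1.57 mm² overlap (of its 131.88 mm²) is removed, clipping the outline — area = 53.43 mm²; the sphere at (12.5, 15.5) is absent (|z−center|=11.200 > r=11); Combining (union): only the result so far is present, so the union is just that shape — area = 53.43 mm²; (rotated 25° about Z; rotation is an isometry so areas/perimeters/island counts are preserved). At z = 14.8: the cube is absent (z outside [0, 12]); the cube at (15.5, -1.5) is not intersected at this z (z outside [-1, 14.5]); the r=6.5 cylinder at (11.5, 2.5) gives a regular 32-gon of circumradius 6.5 (constant along its height) (area = (32/2)·6.500²·sin(360°/32) = 131.88 mm²); After the difference (first − rest): the first operand is absent here, so nothing remains; the sphere at (12.5, 15.5): section is a regular 32-gon, circumradius = √(r²−h²) = √(11²−0.7²) = 10.978 (area = (32/2)·10.978²·sin(360°/32) = 376.17 mm²); Combining (union): only the r=11 sphere at (12.5, 15.5) is present, so the union is just that shape — area = 376.17 mm²; (whole slice rotated 25° about Z — lengths, areas and connectivity unchanged). Checking containment: at z = 14.8 the cross-section extends beyond the z = 4.3 cross-section by about 372.15 mm².

part overhangs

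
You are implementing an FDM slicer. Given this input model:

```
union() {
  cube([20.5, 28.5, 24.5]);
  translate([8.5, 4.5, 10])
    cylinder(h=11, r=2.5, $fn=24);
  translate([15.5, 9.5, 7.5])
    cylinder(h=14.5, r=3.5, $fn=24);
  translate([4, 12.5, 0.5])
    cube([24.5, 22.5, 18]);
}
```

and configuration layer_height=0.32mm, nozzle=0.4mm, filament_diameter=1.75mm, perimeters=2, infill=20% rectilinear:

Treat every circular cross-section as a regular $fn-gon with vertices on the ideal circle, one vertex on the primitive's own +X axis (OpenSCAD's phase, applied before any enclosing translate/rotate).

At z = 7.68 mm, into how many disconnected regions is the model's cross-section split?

At z = 7.68 mm: the 20.5×28.5 cube contributes its full rectangle; the cylinder at (8.5, 4.5) is absent (z outside [10, 21]); the r=3.5 cylinder at (15.5, 9.5) gives a regular 24-gon of circumradius 3.5 (constant along its height); the cube at (4, 12.5) (footprint 24.5×22.5) is included at this height; Combining (union): the regions partially overlap (shared area 302.05 mm²), so overlapping operands fuse into one piece — 1 connected region. The result has 1 disconnected region.

1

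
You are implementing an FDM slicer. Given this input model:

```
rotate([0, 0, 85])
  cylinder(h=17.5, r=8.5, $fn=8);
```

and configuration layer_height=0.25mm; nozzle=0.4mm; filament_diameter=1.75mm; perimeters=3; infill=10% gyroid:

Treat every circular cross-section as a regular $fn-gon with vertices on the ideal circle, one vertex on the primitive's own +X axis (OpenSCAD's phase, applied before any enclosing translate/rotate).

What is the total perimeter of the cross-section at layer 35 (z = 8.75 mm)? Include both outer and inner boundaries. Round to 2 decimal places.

At z = 8.75 mm: the cylinder: section is a regular 8-gon, circumradius r=8.5 (perimeter = 2·8·8.500·sin(180°/8) = 52.04 mm); (rotated 85° about Z; rotation is an isometry so areas/perimeters/island counts are preserved). Overall, the cross-section is a single solid region. Total boundary length (outer) = 52.04 mm.

52.04 mm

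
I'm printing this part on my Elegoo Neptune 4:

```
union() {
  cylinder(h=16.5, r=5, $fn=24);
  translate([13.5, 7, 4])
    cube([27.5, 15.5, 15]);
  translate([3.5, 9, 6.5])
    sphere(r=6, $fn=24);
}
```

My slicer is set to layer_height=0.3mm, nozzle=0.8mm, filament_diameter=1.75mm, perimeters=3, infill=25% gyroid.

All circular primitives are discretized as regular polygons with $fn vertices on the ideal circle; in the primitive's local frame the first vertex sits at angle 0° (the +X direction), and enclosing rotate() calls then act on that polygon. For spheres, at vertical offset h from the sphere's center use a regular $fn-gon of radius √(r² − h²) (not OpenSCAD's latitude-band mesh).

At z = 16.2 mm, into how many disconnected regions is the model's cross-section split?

At z = 16.2 mm: the r=5 cylinder gives a regular 24-gon of circumradius 5 (constant along its height); the cube at (13.5, 7) (footprint 27.5×15.5) is included at this height; the sphere at (3.5, 9) does not reach this height (|z−center|=9.700 > r=6); Taking the union: the 2 present regions are separate (no shared area or edge), so areas and boundary lengths simply add and each stays a separate island — 2 connected regions. The result has 2 disconnected regions.

2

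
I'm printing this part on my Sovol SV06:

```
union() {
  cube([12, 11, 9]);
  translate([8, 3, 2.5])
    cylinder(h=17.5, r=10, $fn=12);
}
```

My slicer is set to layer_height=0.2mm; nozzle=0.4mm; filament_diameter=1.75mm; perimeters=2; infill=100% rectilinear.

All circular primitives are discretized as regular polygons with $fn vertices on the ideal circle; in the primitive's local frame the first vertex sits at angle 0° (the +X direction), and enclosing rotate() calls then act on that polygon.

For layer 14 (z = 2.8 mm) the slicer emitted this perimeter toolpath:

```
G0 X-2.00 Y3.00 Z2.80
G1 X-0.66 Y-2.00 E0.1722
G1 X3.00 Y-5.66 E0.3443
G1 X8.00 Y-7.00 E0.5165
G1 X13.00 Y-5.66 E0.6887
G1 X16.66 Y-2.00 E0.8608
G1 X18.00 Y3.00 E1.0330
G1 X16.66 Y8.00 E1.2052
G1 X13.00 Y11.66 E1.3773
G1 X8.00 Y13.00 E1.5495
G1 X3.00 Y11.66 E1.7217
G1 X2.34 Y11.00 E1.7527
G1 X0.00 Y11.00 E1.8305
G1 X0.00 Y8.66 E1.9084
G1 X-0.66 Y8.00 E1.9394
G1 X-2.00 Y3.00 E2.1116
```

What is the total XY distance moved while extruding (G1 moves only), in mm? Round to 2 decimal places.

Sum the Euclidean lengths of each G1 segment: total = 63.49 mm.

63.49 mm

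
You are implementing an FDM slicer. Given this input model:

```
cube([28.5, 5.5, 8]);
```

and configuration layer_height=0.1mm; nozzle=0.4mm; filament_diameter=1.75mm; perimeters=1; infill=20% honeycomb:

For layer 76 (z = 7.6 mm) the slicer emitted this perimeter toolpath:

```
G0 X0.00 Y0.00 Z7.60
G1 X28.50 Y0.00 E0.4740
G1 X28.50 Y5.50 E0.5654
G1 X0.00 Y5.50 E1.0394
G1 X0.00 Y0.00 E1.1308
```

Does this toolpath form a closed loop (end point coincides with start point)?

yes

Start point (G0): (0.00, 0.00). End point (last G1): the path returns to the start — closed.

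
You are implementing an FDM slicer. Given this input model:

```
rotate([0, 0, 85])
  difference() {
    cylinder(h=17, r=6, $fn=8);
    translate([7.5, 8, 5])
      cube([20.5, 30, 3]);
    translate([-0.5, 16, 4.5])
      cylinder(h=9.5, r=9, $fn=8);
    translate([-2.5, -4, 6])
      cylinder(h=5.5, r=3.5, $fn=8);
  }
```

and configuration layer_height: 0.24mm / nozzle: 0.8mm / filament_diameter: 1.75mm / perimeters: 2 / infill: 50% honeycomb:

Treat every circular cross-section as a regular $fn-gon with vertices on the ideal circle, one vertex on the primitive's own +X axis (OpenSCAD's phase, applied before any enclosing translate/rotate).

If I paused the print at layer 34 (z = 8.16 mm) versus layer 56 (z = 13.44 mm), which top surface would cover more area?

layer 56 (z = 13.44 mm)

Layer 34 (z = 8.16): the r=6 cylinder gives a regular 8-gon of circumradius 6 (constant along its height) (area = (8/2)·6.000²·sin(360°/8) = 101.82 mm²); the cube at (7.5, 8) does not reach this height (z outside [5, 8]); the r=9 cylinder at (-0.5, 16) contributes a regular 8-gon of circumradius 9 (area = (8/2)·9.000²·sin(360°/8) = 229.10 mm²); the cylinder at (-2.5, -4): section is a regular 8-gon, circumradius r=3.5 (area = (8/2)·3.500²·sin(360°/8) = 34.65 mm²); Subtracting the remaining from the first: starting from the r=6 cylinder (101.82 mm²), the r=9 cylinder at (-0.5, 16) misses the remaining region (no effect); the r=3.5 cylinder at (-2.5, -4) partially overlaps it — only the 21.60 mm² overlap (of its 34.65 mm²) is removed, clipping the outline — area = 80.22 mm²; (whole slice rotated 85° about Z — lengths, areas and connectivity unchanged). So its area = 80.22 mm². Layer 56 (z = 13.44): the r=6 cylinder gives a regular 8-gon of circumradius 6 (constant along its height) (area = (8/2)·6.000²·sin(360°/8) = 101.82 mm²); the cube at (7.5, 8) is not intersected at this z (z outside [5, 8]); the r=9 cylinder at (-0.5, 16) gives a regular 8-gon of circumradius 9 (constant along its height) (area = (8/2)·9.000²·sin(360°/8) = 229.10 mm²); the cylinder at (-2.5, -4) is absent (z outside [6, 11.5]); After the difference (first − rest): starting from the r=6 cylinder (101.82 mm²), the r=9 cylinder at (-0.5, 16) misses the remaining region (no effect) — area = 101.82 mm²; (whole slice rotated 85° about Z — lengths, areas and connectivity unchanged). So its area = 101.82 mm². Layer 56 is larger (101.82 vs 80.22 mm²).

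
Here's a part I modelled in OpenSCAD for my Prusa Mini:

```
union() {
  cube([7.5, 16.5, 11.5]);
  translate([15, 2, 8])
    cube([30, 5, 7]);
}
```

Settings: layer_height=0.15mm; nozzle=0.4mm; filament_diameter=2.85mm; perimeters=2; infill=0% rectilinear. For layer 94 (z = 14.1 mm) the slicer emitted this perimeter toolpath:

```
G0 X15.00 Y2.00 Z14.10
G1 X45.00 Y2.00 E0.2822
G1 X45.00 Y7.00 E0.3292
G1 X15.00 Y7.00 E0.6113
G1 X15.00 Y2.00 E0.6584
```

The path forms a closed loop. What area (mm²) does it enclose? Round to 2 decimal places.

Apply the shoelace formula to the sequence of (X, Y) vertices; enclosed area = 150.00 mm².

150.00 mm²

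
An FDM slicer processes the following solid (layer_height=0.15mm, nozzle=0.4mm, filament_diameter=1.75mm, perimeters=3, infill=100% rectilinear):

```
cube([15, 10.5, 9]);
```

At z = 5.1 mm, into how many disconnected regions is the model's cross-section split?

At z = 5.1 mm: the cube (footprint 15×10.5) is included at this height. The result has 1 disconnected region.

1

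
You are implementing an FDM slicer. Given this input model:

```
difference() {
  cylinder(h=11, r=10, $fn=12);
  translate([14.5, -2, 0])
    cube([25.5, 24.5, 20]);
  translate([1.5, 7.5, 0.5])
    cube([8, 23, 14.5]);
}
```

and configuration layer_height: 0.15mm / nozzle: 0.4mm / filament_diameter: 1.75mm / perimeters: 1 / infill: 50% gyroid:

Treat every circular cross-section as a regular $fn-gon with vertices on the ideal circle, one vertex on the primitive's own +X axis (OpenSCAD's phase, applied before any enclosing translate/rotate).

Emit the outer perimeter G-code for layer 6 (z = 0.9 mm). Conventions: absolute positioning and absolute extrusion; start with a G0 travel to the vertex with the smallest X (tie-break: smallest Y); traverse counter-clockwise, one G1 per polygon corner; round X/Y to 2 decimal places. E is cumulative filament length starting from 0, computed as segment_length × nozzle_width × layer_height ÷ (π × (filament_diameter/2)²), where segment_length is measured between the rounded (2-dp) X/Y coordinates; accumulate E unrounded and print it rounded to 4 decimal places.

At z = 0.9 mm: the cylinder: section is a regular 12-gon, circumradius r=10; the cube at (14.5, -2) is present — its section is the full 25.5×24.5 rectangle; the 8×23 cube at (1.5, 7.5) contributes its full rectangle; Subtracting the remaining from the first: starting from the r=10 cylinder, the 25.5×24.5 cube at (14.5, -2) misses the remaining region (no effect); the 8×23 cube at (1.5, 7.5) partially overlaps it — only the 6.38 mm² overlap (of its 184.00 mm²) is removed, clipping the outline — 1 connected region. The outline is a single polygon with 14 vertices. Extrusion per mm of travel: 0.4 × 0.15 / (π × 0.875²) = 0.024945. Accumulating E over each segment gives final E = 1.5868.

G0 X-10.00 Y0.00 Z0.90
G1 X-8.66 Y-5.00 E0.1291
G1 X-5.00 Y-8.66 E0.2582
G1 X0.00 Y-10.00 E0.3874
G1 X5.00 Y-8.66 E0.5165
G1 X8.66 Y-5.00 E0.6456
G1 X10.00 Y0.00 E0.7747
G1 X8.66 Y5.00 E0.9039
G1 X6.16 Y7.50 E0.9921
G1 X1.50 Y7.50 E1.1083
G1 X1.50 Y9.60 E1.1607
G1 X0.00 Y10.00 E1.1994
G1 X-5.00 Y8.66 E1.3285
G1 X-8.66 Y5.00 E1.4577
G1 X-10.00 Y0.00 E1.5868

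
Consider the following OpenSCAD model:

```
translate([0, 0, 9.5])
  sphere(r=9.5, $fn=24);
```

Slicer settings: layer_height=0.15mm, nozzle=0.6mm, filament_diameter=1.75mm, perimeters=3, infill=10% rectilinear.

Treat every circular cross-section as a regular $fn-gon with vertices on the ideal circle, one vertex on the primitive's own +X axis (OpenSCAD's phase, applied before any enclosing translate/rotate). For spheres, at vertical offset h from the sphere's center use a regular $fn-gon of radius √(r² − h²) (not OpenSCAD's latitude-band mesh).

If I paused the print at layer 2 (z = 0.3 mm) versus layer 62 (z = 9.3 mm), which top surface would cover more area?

Layer 2 (z = 0.3): the sphere: section is a regular 24-gon, circumradius = √(r²−h²) = √(9.5²−9.2²) = 2.369 (area = (24/2)·2.369²·sin(360°/24) = 17.42 mm²). So its area = 17.42 mm². Layer 62 (z = 9.3): the r=9.5 sphere slices to a regular 24-gon of circumradius 9.498 (√(r²−h²) with h=0.2 from center) (area = (24/2)·9.498²·sin(360°/24) = 280.18 mm²). So its area = 280.18 mm². Layer 62 is larger (280.18 vs 17.42 mm²).

layer 62 (z = 9.3 mm)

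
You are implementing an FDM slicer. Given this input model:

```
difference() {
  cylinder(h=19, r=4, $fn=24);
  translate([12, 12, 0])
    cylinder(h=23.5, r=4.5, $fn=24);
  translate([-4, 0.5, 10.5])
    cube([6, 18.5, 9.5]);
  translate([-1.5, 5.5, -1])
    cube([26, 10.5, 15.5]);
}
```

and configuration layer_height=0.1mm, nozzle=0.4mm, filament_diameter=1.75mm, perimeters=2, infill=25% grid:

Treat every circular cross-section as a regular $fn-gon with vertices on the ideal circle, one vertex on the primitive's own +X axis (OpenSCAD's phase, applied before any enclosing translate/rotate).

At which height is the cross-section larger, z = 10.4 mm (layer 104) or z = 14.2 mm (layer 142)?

layer 104 (z = 10.4 mm)

Layer 104 (z = 10.4): the cylinder: section is a regular 24-gon, circumradius r=4 (area = (24/2)·4.000²·sin(360°/24) = 49.69 mm²); the r=4.5 cylinder at (12, 12) gives a regular 24-gon of circumradius 4.5 (constant along its height) (area = (24/2)·4.500²·sin(360°/24) = 62.89 mm²); the cube at (-4, 0.5) is absent (z outside [10.5, 20]); the cube at (-1.5, 5.5) (footprint 26×10.5) is included at this height (area 273.00 mm²); After the difference (first − rest): starting from the r=4 cylinder (49.69 mm²), the r=4.5 cylinder at (12, 12) misses the remaining region (no effect); the 26×10.5 cube at (-1.5, 5.5) misses the remaining region (no effect) — area = 49.69 mm². So its area = 49.69 mm². Layer 142 (z = 14.2): the r=4 cylinder gives a regular 24-gon of circumradius 4 (constant along its height) (area = (24/2)·4.000²·sin(360°/24) = 49.69 mm²); the cylinder at (12, 12): section is a regular 24-gon, circumradius r=4.5 (area = (24/2)·4.500²·sin(360°/24) = 62.89 mm²); the 6×18.5 cube at (-4, 0.5) contributes its full rectangle (area 111.00 mm²); the cube at (-1.5, 5.5) (footprint 26×10.5) is included at this height (area 273.00 mm²); Subtracting the remaining from the first: starting from the r=4 cylinder (49.69 mm²), the r=4.5 cylinder at (12, 12) misses the remaining region (no effect); the 6×18.5 cube at (-4, 0.5) partially overlaps it — only the 17.04 mm² overlap (of its 111.00 mm²) is removed, clipping the outline; the 26×10.5 cube at (-1.5, 5.5) misses the remaining region (no effect) — area = 32.65 mm². So its area = 32.65 mm². Layer 104 is larger (49.69 vs 32.65 mm²).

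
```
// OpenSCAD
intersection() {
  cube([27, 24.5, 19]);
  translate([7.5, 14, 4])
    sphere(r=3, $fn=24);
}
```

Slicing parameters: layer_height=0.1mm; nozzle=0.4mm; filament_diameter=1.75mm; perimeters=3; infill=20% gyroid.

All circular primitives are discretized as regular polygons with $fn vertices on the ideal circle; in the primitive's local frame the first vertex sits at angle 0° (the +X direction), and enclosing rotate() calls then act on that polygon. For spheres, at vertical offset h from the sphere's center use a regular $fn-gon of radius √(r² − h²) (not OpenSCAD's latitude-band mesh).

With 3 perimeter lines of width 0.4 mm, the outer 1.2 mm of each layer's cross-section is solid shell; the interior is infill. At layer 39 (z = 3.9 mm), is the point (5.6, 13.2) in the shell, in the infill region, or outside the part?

At z = 3.9 mm: the cube (footprint 27×24.5) is included at this height; the r=3 sphere at (7.5, 14) contributes a regular 24-gon of circumradius √(3²−0.1²) = 2.998; Taking the intersection: the r=3 sphere at (7.5, 14) lies inside the 27×24.5 cube, so the common part is the r=3 sphere at (7.5, 14) itself — 1 connected region. Overall, the cross-section is a single solid region. The nearest boundary edge runs (4.90, 12.50)→(4.60, 13.22); distance from the point to it = 0.91 mm. The point is inside the cross-section, 0.91 mm from the nearest boundary — within the 1.2 mm shell band (3 × 0.4).

shell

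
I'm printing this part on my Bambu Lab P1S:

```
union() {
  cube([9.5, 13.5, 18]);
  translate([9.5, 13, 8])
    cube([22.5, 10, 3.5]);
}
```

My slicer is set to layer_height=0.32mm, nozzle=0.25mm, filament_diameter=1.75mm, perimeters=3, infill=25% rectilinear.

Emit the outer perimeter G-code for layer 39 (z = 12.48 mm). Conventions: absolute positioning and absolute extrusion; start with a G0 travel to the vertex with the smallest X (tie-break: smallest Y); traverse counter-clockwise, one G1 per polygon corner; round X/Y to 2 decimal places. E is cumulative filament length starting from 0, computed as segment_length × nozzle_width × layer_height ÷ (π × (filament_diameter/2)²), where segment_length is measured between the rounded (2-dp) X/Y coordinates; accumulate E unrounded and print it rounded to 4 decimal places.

G0 X0.00 Y0.00 Z12.48
G1 X9.50 Y0.00 E0.3160
G1 X9.50 Y13.50 E0.7650
G1 X0.00 Y13.50 E1.0810
G1 X0.00 Y0.00 E1.5300

At z = 12.48 mm: the cube is present — its section is the full 9.5×13.5 rectangle; the cube at (9.5, 13) does not reach this height (z outside [8, 11.5]); Combining (union): only the 9.5×13.5 cube is present, so the union is just that shape — 1 connected region. The outline is a single polygon with 4 vertices. Extrusion per mm of travel: 0.25 × 0.32 / (π × 0.875²) = 0.033260. Accumulating E over each segment gives final E = 1.5300.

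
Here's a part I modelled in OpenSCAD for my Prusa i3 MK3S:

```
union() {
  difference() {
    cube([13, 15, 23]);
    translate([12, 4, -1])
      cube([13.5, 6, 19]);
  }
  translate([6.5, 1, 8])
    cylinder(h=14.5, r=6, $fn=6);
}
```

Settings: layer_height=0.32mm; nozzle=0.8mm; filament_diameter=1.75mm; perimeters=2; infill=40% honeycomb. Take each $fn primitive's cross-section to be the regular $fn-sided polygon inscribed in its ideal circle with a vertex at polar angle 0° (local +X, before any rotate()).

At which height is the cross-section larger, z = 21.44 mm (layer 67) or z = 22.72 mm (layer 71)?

layer 67 (z = 21.44 mm)

Layer 67 (z = 21.44): the 13×15 cube contributes its full rectangle (area 195.00 mm²); the cube at (12, 4) is not intersected at this z (z outside [-1, 18]); Subtracting the remaining from the first: none of the subtracted shapes is present at this height, so the 13×15 cube is unchanged — area = 195.00 mm²; the r=6 cylinder at (6.5, 1) gives a regular 6-gon of circumradius 6 (constant along its height) (area = (6/2)·6.000²·sin(360°/6) = 93.53 mm²); Merging all regions: the regions partially overlap — summed areas 288.53 mm² minus the doubly-counted overlap 58.19 mm² gives 230.34 mm² — area = 230.34 mm². So its area = 230.34 mm². Layer 71 (z = 22.72): the cube is present — its section is the full 13×15 rectangle (area 195.00 mm²); the cube at (12, 4) does not reach this height (z outside [-1, 18]); After the difference (first − rest): none of the subtracted shapes is present at this height, so the 13×15 cube is unchanged — area = 195.00 mm²; the cylinder at (6.5, 1) does not reach this height (z outside [8, 22.5]); Merging all regions: only the result so far is present, so the union is just that shape — area = 195.00 mm². So its area = 195.00 mm². Layer 67 is larger (230.34 vs 195.00 mm²).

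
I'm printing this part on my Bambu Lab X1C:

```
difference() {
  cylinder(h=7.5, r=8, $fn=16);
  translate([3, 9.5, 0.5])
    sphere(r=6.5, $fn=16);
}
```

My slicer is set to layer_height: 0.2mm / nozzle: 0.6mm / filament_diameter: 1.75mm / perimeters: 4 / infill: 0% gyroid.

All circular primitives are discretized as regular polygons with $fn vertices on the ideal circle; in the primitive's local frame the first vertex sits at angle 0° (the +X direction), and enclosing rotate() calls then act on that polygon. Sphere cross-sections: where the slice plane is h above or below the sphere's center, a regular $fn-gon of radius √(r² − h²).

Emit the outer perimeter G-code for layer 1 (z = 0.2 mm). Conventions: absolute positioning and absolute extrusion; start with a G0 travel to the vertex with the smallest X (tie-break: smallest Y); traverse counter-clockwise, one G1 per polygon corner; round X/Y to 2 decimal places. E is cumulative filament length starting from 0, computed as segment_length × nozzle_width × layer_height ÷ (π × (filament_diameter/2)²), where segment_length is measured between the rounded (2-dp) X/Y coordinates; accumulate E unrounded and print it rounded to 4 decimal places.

At z = 0.2 mm: the r=8 cylinder contributes a regular 16-gon of circumradius 8; the r=6.5 sphere at (3, 9.5) contributes a regular 16-gon of circumradius √(6.5²−0.3²) = 6.493; Subtracting the remaining from the first: starting from the r=8 cylinder, the r=6.5 sphere at (3, 9.5) partially overlaps it — only the 30.53 mm² overlap (of its 129.07 mm²) is removed, clipping the outline — 1 connected region. The outline is a single polygon with 19 vertices. Extrusion per mm of travel: 0.6 × 0.2 / (π × 0.875²) = 0.049890. Accumulating E over each segment gives final E = 2.5304.

G0 X-8.00 Y0.00 Z0.20
G1 X-7.39 Y-3.06 E0.1557
G1 X-5.66 Y-5.66 E0.3115
G1 X-3.06 Y-7.39 E0.4673
G1 X0.00 Y-8.00 E0.6229
G1 X3.06 Y-7.39 E0.7786
G1 X5.66 Y-5.66 E0.9344
G1 X7.39 Y-3.06 E1.0902
G1 X8.00 Y0.00 E1.2459
G1 X7.39 Y3.06 E1.4016
G1 X6.60 Y4.25 E1.4728
G1 X5.48 Y3.50 E1.5401
G1 X3.00 Y3.01 E1.6662
G1 X0.52 Y3.50 E1.7923
G1 X-1.59 Y4.91 E1.9189
G1 X-3.00 Y7.02 E2.0455
G1 X-3.07 Y7.38 E2.0638
G1 X-5.66 Y5.66 E2.2189
G1 X-7.39 Y3.06 E2.3747
G1 X-8.00 Y0.00 E2.5304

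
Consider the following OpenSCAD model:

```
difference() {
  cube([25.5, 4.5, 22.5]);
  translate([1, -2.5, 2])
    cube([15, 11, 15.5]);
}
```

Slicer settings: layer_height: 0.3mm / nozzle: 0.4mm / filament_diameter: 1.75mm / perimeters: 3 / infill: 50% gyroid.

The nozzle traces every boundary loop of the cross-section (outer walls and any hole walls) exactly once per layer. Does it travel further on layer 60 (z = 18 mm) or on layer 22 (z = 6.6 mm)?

Layer 60 (z = 18): the 25.5×4.5 cube contributes its full rectangle (perimeter 60.00 mm); the cube at (1, -2.5) does not reach this height (z outside [2, 17.5]); Subtracting the remaining from the first: none of the subtracted shapes is present at this height, so the 25.5×4.5 cube is unchanged — boundary = 60.00 mm. So its perimeter = 60.00 mm. Layer 22 (z = 6.6): the cube (footprint 25.5×4.5) is included at this height (perimeter 60.00 mm); the 15×11 cube at (1, -2.5) contributes its full rectangle (perimeter 52.00 mm); After the difference (first − rest): starting from the 25.5×4.5 cube, the 15×11 cube at (1, -2.5) partially overlaps it — only the 67.50 mm² overlap (of its 165.00 mm²) is removed, clipping the outline — boundary = 39.00 mm. So its perimeter = 39.00 mm. Layer 60 is larger (60.00 vs 39.00 mm).

layer 60 (z = 18 mm)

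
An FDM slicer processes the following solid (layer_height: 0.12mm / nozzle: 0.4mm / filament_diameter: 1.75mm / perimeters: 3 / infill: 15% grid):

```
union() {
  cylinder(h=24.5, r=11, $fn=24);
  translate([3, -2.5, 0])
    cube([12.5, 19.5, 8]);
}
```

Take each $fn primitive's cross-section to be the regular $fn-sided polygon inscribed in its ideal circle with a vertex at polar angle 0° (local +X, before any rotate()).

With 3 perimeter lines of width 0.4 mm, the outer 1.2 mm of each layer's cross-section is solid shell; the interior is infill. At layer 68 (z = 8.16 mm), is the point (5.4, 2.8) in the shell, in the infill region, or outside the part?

infill

At z = 8.16 mm: the cylinder: section is a regular 24-gon, circumradius r=11; the cube at (3, -2.5) is not intersected at this z (z outside [0, 8]); Combining (union): only the r=11 cylinder is present, so the union is just that shape — 1 connected region. Overall, the cross-section is a single solid region. The nearest boundary edge runs (10.63, 2.85)→(9.53, 5.50); distance from the point to it = 4.85 mm. The point is inside the cross-section and 4.85 mm from the nearest boundary — more than the 1.2 mm shell width (3 × 0.4), so it's in the infill interior.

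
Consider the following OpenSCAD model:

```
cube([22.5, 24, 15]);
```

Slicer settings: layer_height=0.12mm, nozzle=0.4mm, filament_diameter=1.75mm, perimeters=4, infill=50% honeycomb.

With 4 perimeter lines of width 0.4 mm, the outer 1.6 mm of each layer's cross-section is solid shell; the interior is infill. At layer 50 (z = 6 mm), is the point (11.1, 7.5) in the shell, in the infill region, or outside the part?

At z = 6 mm: the cube is present — its section is the full 22.5×24 rectangle. Overall, the cross-section is a single solid region. The nearest boundary edge runs (0.00, 0.00)→(22.50, 0.00); distance from the point to it = 7.50 mm. The point is inside the cross-section and 7.50 mm from the nearest boundary — more than the 1.6 mm shell width (4 × 0.4), so it's in the infill interior.

infill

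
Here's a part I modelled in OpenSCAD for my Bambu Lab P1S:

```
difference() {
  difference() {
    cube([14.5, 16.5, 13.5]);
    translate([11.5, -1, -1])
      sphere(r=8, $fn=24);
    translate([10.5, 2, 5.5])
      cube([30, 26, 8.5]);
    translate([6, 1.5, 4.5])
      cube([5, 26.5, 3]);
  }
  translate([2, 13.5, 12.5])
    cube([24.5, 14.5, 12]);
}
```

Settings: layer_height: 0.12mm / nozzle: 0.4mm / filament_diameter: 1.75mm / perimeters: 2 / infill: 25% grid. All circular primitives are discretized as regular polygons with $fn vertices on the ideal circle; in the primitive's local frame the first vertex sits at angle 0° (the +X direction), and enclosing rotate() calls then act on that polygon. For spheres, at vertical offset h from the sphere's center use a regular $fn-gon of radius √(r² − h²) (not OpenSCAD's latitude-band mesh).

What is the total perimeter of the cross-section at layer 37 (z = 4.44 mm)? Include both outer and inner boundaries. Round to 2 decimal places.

At z = 4.44 mm: the cube is present — its section is the full 14.5×16.5 rectangle (perimeter 62.00 mm); the r=8 sphere at (11.5, -1) slices to a regular 24-gon of circumradius 5.866 (√(r²−h²) with h=5.44 from center) (perimeter = 2·24·5.866·sin(180°/24) = 36.75 mm); the cube at (10.5, 2) is absent (z outside [5.5, 14]); the cube at (6, 1.5) does not reach this height (z outside [4.5, 7.5]); Taking the first minus the rest: starting from the 14.5×16.5 cube, the r=8 sphere at (11.5, -1) partially overlaps it — only the 34.61 mm² overlap (of its 106.86 mm²) is removed, clipping the outline — boundary = 60.56 mm; the cube at (2, 13.5) is not intersected at this z (z outside [12.5, 24.5]); After the difference (first − rest): none of the subtracted shapes is present at this height, so the result so far is unchanged — boundary = 60.56 mm. Overall, the cross-section is a single solid region. Total boundary length (outer) = 60.56 mm.

60.56 mm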